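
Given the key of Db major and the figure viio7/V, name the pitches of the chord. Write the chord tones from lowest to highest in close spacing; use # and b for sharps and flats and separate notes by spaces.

The slash marks an applied leading-tone chord: viio of V. In Db major, V is Ab, so the leading tone to it is G, a half step below.
Building a fully diminished seventh chord on G gives G-Bb-Db-Fb.

G Bb Db Fb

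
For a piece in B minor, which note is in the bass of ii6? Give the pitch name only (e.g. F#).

ii in B minor has root C#; the chord is C#-E-G#.
The figure 6 means first inversion — the third is in the bass.

E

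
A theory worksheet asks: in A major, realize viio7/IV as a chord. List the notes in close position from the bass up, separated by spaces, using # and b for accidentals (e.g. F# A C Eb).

C# E G Bb

viio7/IV is a secondary leading-tone chord. The target IV is D in A major; the applied chord is rooted a semitone below, on C#.
Building a fully diminished seventh chord on C# gives C#-E-G-Bb.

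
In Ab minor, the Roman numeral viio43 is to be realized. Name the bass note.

Db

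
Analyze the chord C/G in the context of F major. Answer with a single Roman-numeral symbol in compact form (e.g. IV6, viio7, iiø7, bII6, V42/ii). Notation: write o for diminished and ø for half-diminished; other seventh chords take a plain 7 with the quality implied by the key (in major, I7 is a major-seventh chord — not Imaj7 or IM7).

V64

The pitches C-E-G form a major triad rooted on C.
C is scale degree 5 in F major, and a major triad on that degree is written V.
With G in the bass the chord is in second inversion, so the figured bass is 64.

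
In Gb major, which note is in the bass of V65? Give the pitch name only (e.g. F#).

V in Gb major has root Db; the chord is Db-F-Ab-Cb.
The figure 65 means first inversion — the third is in the bass.

F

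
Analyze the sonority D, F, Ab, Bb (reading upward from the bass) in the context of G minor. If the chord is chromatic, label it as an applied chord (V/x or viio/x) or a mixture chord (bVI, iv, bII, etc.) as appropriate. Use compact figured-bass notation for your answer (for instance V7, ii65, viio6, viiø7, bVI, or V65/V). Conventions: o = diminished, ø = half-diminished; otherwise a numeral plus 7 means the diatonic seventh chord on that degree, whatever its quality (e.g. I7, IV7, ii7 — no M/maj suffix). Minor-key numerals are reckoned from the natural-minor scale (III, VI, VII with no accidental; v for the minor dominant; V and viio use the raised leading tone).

V65/VI

The pitches Bb-D-F-Ab form a dominant seventh chord rooted on Bb.
Bb is not a diatonic chord root with this quality in G minor, but it lies a perfect fifth above Eb (VI), so the chord functions as an applied dominant of VI.
With D in the bass the chord is in first inversion, so the figured bass is 65.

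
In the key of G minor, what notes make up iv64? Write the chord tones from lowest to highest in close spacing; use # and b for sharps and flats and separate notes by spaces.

The numeral's case and figure indicate a minor triad. In G minor its root, scale degree 4, is C.
Stacking thirds from C gives C-Eb-G.
With the 64 figure the chord is in second inversion; from the bass G upward in close position it reads G-C-Eb.

G C Eb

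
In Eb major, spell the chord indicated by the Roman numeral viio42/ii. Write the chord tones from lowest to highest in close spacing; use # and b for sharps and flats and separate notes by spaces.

The slash marks an applied leading-tone chord: viio of ii. In Eb major, ii is F, so the leading tone to it is E, a half step below.
Building a fully diminished seventh chord on E gives E-G-Bb-Db.
The figured bass 42 indicates third inversion, placing the seventh (Db) in the bass: Db-E-G-Bb.

Db E G Bb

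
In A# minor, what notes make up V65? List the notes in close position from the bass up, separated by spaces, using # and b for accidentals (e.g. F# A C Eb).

In A# minor, the dominant is E#. The dominant is major (leading tone raised), so V is a dominant seventh chord.
That chord is spelled E#-G##-B#-D#.
The figured bass 65 indicates first inversion, placing the third (G##) in the bass: G##-B#-D#-E#.

G## B# D# E#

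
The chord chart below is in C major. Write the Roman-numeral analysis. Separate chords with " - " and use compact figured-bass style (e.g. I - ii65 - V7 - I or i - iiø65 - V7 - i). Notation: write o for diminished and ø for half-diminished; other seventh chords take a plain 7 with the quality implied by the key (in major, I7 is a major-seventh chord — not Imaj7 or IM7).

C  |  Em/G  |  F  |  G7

C: root C is the tonic; major triad there is I.
Em/G: minor triad on E = scale degree 3 → iii6.
F: root F is the subdominant; major triad there is IV.
G7: root G is the dominant; dominant seventh chord there is V7.

I - iii6 - IV - V7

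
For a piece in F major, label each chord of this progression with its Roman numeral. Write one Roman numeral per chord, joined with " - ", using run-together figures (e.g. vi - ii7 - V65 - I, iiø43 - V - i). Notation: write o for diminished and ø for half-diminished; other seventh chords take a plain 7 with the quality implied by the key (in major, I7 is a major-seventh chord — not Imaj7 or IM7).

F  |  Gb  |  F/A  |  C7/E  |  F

I - bII - I6 - V65 - I

F: root F is the tonic; major triad there is I.
Gb: major triad on Gb — chromatic; Gb is the lowered second degree, so this is the Neapolitan chord, bII.
F/A: major triad on F = scale degree 1 → I6.
C7/E has root C, degree 5 in F major, so V65.
F: major triad on F = scale degree 1 → I.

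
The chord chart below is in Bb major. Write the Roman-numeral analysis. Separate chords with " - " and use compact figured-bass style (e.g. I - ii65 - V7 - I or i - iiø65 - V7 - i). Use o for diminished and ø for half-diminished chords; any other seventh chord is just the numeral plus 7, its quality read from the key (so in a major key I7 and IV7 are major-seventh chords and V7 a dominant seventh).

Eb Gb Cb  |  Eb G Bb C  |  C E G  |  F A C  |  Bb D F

Eb-Gb-Cb is non-diatonic — a major triad on the lowered supertonic (Cb): the Neapolitan sixth, bII6 (third, Eb, in the bass — hence the 6).
Eb-G-Bb-C: minor seventh chord on C = scale degree 2 → ii65.
C-E-G: a major triad on C, the applied dominant of V → V/V.
F-A-C: root F is the dominant; major triad there is V.
Bb-D-F: major triad on Bb = scale degree 1 → I.

bII6 - ii65 - V/V - V - I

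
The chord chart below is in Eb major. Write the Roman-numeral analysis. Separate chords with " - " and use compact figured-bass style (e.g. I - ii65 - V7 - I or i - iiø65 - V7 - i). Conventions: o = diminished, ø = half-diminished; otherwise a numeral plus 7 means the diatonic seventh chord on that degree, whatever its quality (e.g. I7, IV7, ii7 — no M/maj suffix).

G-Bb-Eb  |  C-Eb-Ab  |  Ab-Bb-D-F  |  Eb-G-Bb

I6 - IV6 - V42 - I

G-Bb-Eb: major triad on Eb = scale degree 1 → I6.
C-Eb-Ab has root Ab, degree 4 in Eb major, so IV6.
Ab-Bb-D-F: root Bb is the dominant; dominant seventh chord there is V42.
Eb-G-Bb: root Eb is the tonic; major triad there is I.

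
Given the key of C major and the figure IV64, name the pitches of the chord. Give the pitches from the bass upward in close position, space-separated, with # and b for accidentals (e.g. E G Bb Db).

In C major, the fourth degree is F, and the diatonic chord built there is a major triad.
Stacking thirds from F gives F-A-C.
The figured bass 64 indicates second inversion, placing the fifth (C) in the bass: C-F-A.

C F A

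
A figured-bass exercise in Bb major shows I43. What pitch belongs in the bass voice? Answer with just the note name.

F

I in Bb major has root Bb; the chord is Bb-D-F-A.
The figure 43 means second inversion — the fifth is in the bass.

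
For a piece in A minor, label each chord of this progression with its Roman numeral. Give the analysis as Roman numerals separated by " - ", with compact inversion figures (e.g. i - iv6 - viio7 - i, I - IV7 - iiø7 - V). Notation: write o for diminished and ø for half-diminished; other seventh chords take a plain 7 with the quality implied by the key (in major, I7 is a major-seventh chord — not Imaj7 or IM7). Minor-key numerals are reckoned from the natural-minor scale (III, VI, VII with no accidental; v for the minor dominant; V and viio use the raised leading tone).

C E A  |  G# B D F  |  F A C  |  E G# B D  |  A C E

i6 - viio7 - VI - V7 - i

C-E-A: minor triad on A = scale degree 1 → i6.
G#-B-D-F has root G#, degree 7 in A minor, so viio7.
F-A-C has root F, degree 6 in A minor, so VI.
E-G#-B-D: root E is the dominant; dominant seventh chord there is V7.
A-C-E: root A is the tonic; minor triad there is i.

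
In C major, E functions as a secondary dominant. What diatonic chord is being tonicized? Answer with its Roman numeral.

vi

The chord is a major triad on E.
A dominant resolves down a perfect fifth: E → A. In C major, A is scale degree 6, i.e. vi.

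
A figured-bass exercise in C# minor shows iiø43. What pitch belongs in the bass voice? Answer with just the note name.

A

iiø in C# minor has root D#; the chord is D#-F#-A-C#.
The figure 43 means second inversion — the fifth is in the bass.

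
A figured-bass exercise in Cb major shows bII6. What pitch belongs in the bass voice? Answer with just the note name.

Fb

bII in Cb major has root Dbb; the chord is Dbb-Fb-Abb.
The figure 6 means first inversion — the third is in the bass.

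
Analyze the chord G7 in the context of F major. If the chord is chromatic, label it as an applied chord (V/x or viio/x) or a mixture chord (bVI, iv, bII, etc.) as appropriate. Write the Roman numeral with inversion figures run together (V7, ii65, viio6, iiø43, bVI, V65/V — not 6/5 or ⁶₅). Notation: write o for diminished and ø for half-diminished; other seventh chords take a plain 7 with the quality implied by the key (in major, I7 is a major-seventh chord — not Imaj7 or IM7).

The pitches G-B-D-F form a dominant seventh chord rooted on G.
G is not a diatonic chord root with this quality in F major, but it lies a perfect fifth above C (V), so the chord functions as an applied dominant of V.

V7/V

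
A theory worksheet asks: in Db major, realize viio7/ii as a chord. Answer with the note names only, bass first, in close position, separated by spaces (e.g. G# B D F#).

D F Ab Cb

The slash marks an applied leading-tone chord: viio of ii. In Db major, ii is Eb, so the leading tone to it is D, a half step below.
Building a fully diminished seventh chord on D gives D-F-Ab-Cb.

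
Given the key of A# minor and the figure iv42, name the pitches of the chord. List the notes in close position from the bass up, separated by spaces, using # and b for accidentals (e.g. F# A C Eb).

C# D# F# A#

The numeral's case and figure indicate a minor seventh chord. In A# minor its root, the fourth degree, is D#.
That chord is spelled D#-F#-A#-C#.
With the 42 figure the chord is in third inversion; from the bass C# upward in close position it reads C#-D#-F#-A#.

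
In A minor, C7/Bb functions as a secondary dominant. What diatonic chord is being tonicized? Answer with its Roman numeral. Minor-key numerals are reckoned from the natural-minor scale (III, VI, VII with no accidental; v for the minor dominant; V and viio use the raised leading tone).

The chord is a dominant seventh chord on C.
A dominant resolves down a perfect fifth: C → F. In A minor, F is scale degree 6, i.e. VI.

VI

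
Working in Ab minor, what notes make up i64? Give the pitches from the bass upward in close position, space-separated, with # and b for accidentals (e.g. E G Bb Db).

Eb Ab Cb

The numeral's case and figure indicate a minor triad. In Ab minor its root, the tonic, is Ab.
That chord is spelled Ab-Cb-Eb.
The figured bass 64 indicates second inversion, placing the fifth (Eb) in the bass: Eb-Ab-Cb.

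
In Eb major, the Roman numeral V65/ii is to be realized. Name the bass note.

The applied chord V65/ii is rooted on C: C-E-G-Bb.
The figure 65 means first inversion — the third is in the bass.

E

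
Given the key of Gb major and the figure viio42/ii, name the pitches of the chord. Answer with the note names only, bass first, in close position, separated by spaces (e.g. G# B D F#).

Fb G Bb Db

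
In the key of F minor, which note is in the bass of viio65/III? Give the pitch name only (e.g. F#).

Bb

The applied chord viio65/III is rooted on G: G-Bb-Db-Fb.
The figure 65 means first inversion — the third is in the bass.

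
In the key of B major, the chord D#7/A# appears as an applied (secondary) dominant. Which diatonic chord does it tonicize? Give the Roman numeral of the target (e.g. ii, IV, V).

vi

The chord is a dominant seventh chord on D#.
A dominant resolves down a perfect fifth: D# → G#. In B major, G# is scale degree 6, i.e. vi.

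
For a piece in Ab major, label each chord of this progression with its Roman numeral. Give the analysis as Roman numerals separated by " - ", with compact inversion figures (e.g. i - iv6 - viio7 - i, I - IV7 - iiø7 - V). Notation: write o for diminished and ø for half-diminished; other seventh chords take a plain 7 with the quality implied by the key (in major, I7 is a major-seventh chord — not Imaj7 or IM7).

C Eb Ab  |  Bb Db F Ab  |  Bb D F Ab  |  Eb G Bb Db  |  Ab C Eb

I6 - ii7 - V7/V - V7 - I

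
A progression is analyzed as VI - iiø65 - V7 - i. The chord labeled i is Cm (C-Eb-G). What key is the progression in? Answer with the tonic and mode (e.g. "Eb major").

C minor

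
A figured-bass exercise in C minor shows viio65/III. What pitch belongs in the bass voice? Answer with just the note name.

F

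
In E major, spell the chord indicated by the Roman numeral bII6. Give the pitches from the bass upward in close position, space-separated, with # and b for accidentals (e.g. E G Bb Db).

Scale degree 2 in E major is F#; lowering it a half step gives F. bII6 is the Neapolitan sixth — a major triad on the lowered second degree, here in its customary first inversion.
So the chord is F-A-C.
With the 6 figure the chord is in first inversion; from the bass A upward in close position it reads A-C-F.

A C F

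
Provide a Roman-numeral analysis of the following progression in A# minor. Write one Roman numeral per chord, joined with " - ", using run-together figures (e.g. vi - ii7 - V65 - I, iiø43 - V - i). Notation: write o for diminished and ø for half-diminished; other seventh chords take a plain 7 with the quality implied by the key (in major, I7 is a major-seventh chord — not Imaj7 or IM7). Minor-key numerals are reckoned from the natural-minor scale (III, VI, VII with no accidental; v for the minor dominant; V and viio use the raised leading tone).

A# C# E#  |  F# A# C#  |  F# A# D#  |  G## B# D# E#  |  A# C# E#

A#-C#-E#: root A# is the tonic; minor triad there is i.
F#-A#-C#: major triad on F# = scale degree 6 → VI.
F#-A#-D#: root D# is the subdominant; minor triad there is iv6.
G##-B#-D#-E#: dominant seventh chord on E# = scale degree 5 → V65.
A#-C#-E# has root A#, degree 1 in A# minor, so i.

i - VI - iv6 - V65 - i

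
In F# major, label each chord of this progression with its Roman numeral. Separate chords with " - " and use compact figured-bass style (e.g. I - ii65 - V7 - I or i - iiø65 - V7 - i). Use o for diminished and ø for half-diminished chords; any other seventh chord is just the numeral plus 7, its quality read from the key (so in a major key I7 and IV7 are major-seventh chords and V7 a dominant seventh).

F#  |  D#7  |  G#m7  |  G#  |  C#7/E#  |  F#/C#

F#: root F# is the tonic; major triad there is I.
D#7 is the secondary dominant of ii (dominant seventh chord on D#): V7/ii.
G#m7: minor seventh chord on G# = scale degree 2 → ii7.
G# is the secondary dominant of V (major triad on G#): V/V.
C#7/E#: root C# is the dominant; dominant seventh chord there is V65.
F#/C#: root F# is the tonic; major triad there is I64.

I - V7/ii - ii7 - V/V - V65 - I64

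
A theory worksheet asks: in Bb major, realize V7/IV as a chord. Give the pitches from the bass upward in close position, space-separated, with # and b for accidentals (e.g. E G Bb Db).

Bb D F Ab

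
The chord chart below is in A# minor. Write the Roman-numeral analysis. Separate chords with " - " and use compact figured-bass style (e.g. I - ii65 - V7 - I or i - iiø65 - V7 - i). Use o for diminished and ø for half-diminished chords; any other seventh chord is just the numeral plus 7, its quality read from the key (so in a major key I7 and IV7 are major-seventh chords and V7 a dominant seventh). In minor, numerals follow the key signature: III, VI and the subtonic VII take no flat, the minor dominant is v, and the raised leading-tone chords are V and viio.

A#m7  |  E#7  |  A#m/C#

A#m7 has root A#, degree 1 in A# minor, so i7.
E#7: dominant seventh chord on E# = scale degree 5 → V7.
A#m/C# has root A#, degree 1 in A# minor, so i6.

i7 - V7 - i6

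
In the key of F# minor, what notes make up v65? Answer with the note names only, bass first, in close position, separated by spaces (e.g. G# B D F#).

The numeral's case and figure indicate a minor seventh chord. In F# minor its root, the fifth degree, is C#.
That chord is spelled C#-E-G#-B.
The figured bass 65 indicates first inversion, placing the third (E) in the bass: E-G#-B-C#.

E G# B C#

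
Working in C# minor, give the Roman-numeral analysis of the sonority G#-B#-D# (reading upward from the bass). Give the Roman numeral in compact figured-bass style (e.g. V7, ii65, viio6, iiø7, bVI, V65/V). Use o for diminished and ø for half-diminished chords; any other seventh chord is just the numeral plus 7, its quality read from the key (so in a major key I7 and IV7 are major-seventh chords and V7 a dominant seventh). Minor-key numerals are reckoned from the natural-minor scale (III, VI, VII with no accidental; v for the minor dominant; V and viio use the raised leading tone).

V

Stacked in thirds the chord is G#-B#-D#: a major triad on G#.
G# is scale degree 5 in C# minor, and a major triad on that degree is written V.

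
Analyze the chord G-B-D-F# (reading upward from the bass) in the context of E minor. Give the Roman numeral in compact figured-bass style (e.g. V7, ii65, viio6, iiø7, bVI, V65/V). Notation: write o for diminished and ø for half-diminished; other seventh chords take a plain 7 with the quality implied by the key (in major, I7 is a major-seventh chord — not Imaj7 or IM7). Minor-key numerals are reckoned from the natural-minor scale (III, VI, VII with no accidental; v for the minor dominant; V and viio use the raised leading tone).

Stacked in thirds the chord is G-B-D-F#: a major seventh chord on G.
G is scale degree 3 in E minor, and a major seventh chord on that degree is written III7.

III7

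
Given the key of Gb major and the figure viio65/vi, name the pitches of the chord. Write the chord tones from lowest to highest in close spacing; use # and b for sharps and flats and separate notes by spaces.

F Ab Cb D

The slash marks an applied leading-tone chord: viio of vi. In Gb major, vi is Eb, so the leading tone to it is D, a half step below.
Building a fully diminished seventh chord on D gives D-F-Ab-Cb.
The figured bass 65 indicates first inversion, placing the third (F) in the bass: F-Ab-Cb-D.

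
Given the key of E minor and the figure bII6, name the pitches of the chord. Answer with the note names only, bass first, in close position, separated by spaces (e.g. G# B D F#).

A C F

bII6 is the Neapolitan sixth — a major triad on the lowered second degree, here in its customary first inversion. In E minor that root is F.
So the chord is F-A-C.
The figured bass 6 indicates first inversion, placing the third (A) in the bass: A-C-F.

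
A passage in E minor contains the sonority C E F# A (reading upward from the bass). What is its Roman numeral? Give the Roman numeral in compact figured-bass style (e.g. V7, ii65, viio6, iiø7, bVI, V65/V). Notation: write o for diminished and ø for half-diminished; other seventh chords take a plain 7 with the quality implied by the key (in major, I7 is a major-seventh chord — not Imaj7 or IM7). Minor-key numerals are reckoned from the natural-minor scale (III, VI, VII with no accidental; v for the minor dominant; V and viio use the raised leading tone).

The pitches F#-A-C-E form a half-diminished seventh chord rooted on F#.
F# is scale degree 2 in E minor, and a half-diminished seventh chord on that degree is written iiø7.
With C in the bass the chord is in second inversion, so the figured bass is 43.

iiø43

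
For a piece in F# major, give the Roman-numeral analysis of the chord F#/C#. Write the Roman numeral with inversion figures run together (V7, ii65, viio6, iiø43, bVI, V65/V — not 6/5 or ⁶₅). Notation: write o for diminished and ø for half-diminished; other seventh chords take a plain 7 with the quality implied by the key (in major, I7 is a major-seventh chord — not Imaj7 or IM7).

I64

The pitches F#-A#-C# form a major triad rooted on F#.
F# is scale degree 1 in F# major, and a major triad on that degree is written I.
With C# in the bass the chord is in second inversion, so the figured bass is 64.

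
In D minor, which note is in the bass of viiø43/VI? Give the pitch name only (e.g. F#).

Eb

The applied chord viiø43/VI is rooted on A: A-C-Eb-G.
The figure 43 means second inversion — the fifth is in the bass.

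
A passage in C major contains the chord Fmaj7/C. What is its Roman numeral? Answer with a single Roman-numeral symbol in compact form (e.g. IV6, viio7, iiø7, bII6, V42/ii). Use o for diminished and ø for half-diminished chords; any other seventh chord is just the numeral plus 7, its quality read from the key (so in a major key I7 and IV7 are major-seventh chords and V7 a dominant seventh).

IV43

Stacked in thirds the chord is F-A-C-E: a major seventh chord on F.
In C major, F is the subdominant; the diatonic major seventh chord there is IV7.
With C in the bass the chord is in second inversion, so the figured bass is 43.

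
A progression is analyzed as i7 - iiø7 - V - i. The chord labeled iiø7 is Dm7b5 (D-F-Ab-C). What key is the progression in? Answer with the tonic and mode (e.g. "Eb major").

The anchor chord is a half-diminished seventh chord on D, labeled iiø7.
Counting down one scale step from D places the tonic on C; a half-diminished seventh chord on degree 2 is diatonic only in minor.

C minor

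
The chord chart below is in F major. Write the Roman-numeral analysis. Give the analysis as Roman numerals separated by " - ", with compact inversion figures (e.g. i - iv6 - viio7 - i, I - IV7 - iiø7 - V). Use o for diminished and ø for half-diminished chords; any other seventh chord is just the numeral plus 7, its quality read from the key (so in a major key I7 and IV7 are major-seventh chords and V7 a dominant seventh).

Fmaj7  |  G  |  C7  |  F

I7 - V/V - V7 - I

Fmaj7: major seventh chord on F = scale degree 1 → I7.
G: a major triad on G, the applied dominant of V → V/V.
C7: dominant seventh chord on C = scale degree 5 → V7.
F: major triad on F = scale degree 1 → I.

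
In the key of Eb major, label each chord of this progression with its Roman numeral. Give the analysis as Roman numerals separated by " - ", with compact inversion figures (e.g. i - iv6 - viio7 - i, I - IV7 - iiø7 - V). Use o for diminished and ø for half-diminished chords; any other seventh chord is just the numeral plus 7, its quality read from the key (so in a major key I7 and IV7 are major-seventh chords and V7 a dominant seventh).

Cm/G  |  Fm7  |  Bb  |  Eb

Cm/G: root C is the submediant; minor triad there is vi64.
Fm7: minor seventh chord on F = scale degree 2 → ii7.
Bb: major triad on Bb = scale degree 5 → V.
Eb: root Eb is the tonic; major triad there is I.

vi64 - ii7 - V - I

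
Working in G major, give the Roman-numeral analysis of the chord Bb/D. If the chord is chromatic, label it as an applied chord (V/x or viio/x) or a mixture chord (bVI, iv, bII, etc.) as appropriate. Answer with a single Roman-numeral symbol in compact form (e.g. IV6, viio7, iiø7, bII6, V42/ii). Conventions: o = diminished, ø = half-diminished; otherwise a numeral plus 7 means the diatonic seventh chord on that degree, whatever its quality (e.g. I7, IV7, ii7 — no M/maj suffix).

bIII6

The pitches Bb-D-F form a major triad rooted on Bb.
Bb is the lowered third degree of G major (diatonic 3 would be B). This is a major triad on the lowered third degree, borrowed from the parallel minor.
With D in the bass the chord is in first inversion, so the figured bass is 6.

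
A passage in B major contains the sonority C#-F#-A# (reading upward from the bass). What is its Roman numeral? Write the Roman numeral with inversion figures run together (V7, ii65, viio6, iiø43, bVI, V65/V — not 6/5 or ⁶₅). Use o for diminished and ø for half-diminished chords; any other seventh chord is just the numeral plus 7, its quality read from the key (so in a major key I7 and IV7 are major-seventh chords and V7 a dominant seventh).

V64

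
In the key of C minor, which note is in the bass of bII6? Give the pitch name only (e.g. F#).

F

bII in C minor has root Db; the chord is Db-F-Ab.
The figure 6 means first inversion — the third is in the bass.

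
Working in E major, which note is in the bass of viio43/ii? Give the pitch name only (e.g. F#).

The applied chord viio43/ii is rooted on E#: E#-G#-B-D.
The figure 43 means second inversion — the fifth is in the bass.

B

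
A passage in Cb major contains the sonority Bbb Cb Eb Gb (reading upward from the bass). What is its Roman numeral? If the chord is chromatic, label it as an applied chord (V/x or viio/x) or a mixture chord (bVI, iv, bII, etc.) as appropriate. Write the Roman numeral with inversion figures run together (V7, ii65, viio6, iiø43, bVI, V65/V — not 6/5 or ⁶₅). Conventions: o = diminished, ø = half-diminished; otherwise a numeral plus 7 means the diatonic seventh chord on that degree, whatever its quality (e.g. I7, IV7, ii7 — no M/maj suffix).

V42/IV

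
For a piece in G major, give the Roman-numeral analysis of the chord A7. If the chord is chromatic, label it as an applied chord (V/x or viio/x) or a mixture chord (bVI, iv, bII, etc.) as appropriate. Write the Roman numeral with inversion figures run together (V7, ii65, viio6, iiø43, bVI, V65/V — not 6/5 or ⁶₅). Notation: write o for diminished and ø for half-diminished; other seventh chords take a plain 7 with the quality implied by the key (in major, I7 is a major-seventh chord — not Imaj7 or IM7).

Stacked in thirds the chord is A-C#-E-G: a dominant seventh chord on A.
A is not a diatonic chord root with this quality in G major, but it lies a perfect fifth above D (V), so the chord functions as an applied dominant of V.

V7/V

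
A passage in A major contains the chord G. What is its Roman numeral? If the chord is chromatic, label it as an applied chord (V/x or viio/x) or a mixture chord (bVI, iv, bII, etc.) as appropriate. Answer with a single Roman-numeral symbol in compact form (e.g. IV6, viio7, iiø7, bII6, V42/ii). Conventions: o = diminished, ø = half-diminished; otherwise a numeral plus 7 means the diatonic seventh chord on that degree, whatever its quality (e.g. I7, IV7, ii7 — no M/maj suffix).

bVII

Stacked in thirds the chord is G-B-D: a major triad on G.
G is the lowered seventh degree of A major (diatonic 7 would be G#). This is a major triad on the lowered seventh degree (the subtonic), borrowed from the parallel minor.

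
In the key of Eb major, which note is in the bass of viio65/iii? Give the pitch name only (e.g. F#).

A

The applied chord viio65/iii is rooted on F#: F#-A-C-Eb.
The figure 65 means first inversion — the third is in the bass.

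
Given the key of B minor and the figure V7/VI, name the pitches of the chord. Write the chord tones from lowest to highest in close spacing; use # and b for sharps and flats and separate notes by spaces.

D F# A C

The slash means an applied dominant: we want the dominant of VI. In B minor, VI is G major, and its dominant is built on D.
Building a dominant seventh chord on D gives D-F#-A-C.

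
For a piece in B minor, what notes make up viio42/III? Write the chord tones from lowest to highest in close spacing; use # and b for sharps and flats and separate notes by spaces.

Bb C# E G

The slash marks an applied leading-tone chord: viio of III. In B minor, III is D, so the leading tone to it is C#, a half step below.
Building a fully diminished seventh chord on C# gives C#-E-G-Bb.
The figured bass 42 indicates third inversion, placing the seventh (Bb) in the bass: Bb-C#-E-G.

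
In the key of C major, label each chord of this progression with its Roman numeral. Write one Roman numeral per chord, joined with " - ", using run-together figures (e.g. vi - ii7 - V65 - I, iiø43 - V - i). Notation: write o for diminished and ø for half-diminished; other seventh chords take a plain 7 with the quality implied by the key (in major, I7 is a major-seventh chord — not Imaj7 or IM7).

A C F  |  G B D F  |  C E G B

A-C-F: major triad on F = scale degree 4 → IV6.
G-B-D-F: root G is the dominant; dominant seventh chord there is V7.
C-E-G-B has root C, degree 1 in C major, so I7.

IV6 - V7 - I7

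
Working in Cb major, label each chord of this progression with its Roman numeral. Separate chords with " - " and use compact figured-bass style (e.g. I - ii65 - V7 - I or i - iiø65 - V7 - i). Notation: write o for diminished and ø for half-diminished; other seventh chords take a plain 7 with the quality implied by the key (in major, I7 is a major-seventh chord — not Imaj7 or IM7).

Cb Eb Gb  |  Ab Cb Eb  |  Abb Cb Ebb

I - vi - bVI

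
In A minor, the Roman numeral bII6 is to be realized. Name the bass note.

bII in A minor has root Bb; the chord is Bb-D-F.
The figure 6 means first inversion — the third is in the bass.

D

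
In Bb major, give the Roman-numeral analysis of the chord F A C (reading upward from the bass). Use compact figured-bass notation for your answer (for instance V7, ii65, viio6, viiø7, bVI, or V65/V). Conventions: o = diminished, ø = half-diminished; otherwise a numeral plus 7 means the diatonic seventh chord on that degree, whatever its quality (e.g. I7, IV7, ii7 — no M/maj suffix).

The pitches F-A-C form a major triad rooted on F.
F is scale degree 5 in Bb major, and a major triad on that degree is written V.

V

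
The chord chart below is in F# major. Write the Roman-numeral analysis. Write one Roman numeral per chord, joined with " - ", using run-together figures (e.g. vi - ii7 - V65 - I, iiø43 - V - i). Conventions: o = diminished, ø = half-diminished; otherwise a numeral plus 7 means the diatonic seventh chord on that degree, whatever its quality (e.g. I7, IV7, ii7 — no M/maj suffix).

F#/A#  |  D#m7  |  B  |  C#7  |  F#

I6 - vi7 - IV - V7 - I

F#/A# has root F#, degree 1 in F# major, so I6.
D#m7: minor seventh chord on D# = scale degree 6 → vi7.
B has root B, degree 4 in F# major, so IV.
C#7 has root C#, degree 5 in F# major, so V7.
F#: major triad on F# = scale degree 1 → I.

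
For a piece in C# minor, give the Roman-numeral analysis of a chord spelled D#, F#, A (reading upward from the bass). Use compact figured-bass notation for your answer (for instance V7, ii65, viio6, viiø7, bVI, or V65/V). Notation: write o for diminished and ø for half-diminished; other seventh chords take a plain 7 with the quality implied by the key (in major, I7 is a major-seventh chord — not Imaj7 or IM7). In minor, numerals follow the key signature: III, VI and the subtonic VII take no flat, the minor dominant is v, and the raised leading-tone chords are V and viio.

The pitches D#-F#-A form a diminished triad rooted on D#.
In C# minor, D# is the supertonic; the diatonic diminished triad there is iio.

iio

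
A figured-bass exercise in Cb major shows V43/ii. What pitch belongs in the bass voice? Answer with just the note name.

The applied chord V43/ii is rooted on Ab: Ab-C-Eb-Gb.
The figure 43 means second inversion — the fifth is in the bass.

Eb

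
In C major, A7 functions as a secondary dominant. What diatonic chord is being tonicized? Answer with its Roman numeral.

ii

The chord is a dominant seventh chord on A.
A dominant resolves down a perfect fifth: A → D. In C major, D is scale degree 2, i.e. ii.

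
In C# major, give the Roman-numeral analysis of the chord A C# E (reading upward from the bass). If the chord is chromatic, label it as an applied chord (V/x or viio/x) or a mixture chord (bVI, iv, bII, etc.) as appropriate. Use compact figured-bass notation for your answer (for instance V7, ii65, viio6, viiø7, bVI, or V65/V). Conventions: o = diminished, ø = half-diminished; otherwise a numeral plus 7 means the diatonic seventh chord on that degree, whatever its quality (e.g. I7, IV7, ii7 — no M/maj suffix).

bVI

The pitches A-C#-E form a major triad rooted on A.
A is the lowered sixth degree of C# major (diatonic 6 would be A#). This is a major triad on the lowered sixth degree, borrowed from the parallel minor.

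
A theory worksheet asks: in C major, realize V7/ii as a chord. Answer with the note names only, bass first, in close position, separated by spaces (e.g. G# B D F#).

A C# E G

V7/ii is a secondary dominant — the dominant seventh of ii. ii in C major is D, so the applied chord's root is A, a perfect fifth above.
Building a dominant seventh chord on A gives A-C#-E-G.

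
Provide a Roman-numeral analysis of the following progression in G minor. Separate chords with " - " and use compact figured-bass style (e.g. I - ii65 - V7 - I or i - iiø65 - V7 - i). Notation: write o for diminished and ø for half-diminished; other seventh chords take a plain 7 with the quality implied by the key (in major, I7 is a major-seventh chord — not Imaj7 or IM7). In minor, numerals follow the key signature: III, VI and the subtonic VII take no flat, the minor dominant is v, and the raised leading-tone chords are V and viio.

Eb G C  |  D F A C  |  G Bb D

Eb-G-C has root C, degree 4 in G minor, so iv6.
D-F-A-C: root D is the dominant; minor seventh chord there is v7.
G-Bb-D: root G is the tonic; minor triad there is i.

iv6 - v7 - i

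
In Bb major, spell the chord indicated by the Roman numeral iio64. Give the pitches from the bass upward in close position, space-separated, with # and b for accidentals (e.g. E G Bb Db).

Gb C Eb

Scale degree 2 in Bb major is C; here the chord built on it is altered to a diminished triad. iio64 is the diminished supertonic triad, borrowed from the parallel minor.
So the chord is C-Eb-Gb, a diminished triad.
With the 64 figure the chord is in second inversion; from the bass Gb upward in close position it reads Gb-C-Eb.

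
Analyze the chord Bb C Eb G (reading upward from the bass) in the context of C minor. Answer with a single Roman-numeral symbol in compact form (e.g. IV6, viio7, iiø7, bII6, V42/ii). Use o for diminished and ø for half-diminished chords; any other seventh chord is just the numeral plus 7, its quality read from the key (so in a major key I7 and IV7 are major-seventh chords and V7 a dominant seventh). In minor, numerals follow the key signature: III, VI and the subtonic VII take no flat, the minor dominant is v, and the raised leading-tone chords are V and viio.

Stacked in thirds the chord is C-Eb-G-Bb: a minor seventh chord on C.
In C minor, C is the tonic; the diatonic minor seventh chord there is i7.
With Bb in the bass the chord is in third inversion, so the figured bass is 42.

i42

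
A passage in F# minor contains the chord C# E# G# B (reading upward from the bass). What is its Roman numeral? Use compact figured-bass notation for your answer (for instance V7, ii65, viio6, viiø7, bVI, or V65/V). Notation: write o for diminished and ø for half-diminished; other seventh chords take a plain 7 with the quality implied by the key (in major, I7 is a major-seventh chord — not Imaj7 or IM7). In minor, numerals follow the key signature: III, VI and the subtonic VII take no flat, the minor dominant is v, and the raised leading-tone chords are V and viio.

The pitches C#-E#-G#-B form a dominant seventh chord rooted on C#.
In F# minor, C# is the dominant; the diatonic dominant seventh chord there is V7.

V7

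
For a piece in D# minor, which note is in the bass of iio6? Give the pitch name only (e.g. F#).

iio in D# minor has root E#; the chord is E#-G#-B.
The figure 6 means first inversion — the third is in the bass.

G#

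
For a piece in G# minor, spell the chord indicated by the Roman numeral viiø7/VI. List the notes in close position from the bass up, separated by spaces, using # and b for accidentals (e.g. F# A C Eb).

D# F# A C#

The slash marks an applied leading-tone chord: viio of VI. In G# minor, VI is E, so the leading tone to it is D#, a half step below.
Building a half-diminished seventh chord on D# gives D#-F#-A-C#.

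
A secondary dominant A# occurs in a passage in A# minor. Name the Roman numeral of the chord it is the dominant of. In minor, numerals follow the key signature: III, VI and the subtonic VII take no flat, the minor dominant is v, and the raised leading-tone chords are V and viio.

The chord is a major triad on A#.
A dominant resolves down a perfect fifth: A# → D#. In A# minor, D# is scale degree 4, i.e. iv.

iv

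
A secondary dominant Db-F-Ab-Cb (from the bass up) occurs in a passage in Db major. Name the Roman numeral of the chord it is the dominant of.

The chord is a dominant seventh chord on Db.
A dominant resolves down a perfect fifth: Db → Gb. In Db major, Gb is scale degree 4, i.e. IV.

IV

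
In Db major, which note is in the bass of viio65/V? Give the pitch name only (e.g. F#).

Bb

The applied chord viio65/V is rooted on G: G-Bb-Db-Fb.
The figure 65 means first inversion — the third is in the bass.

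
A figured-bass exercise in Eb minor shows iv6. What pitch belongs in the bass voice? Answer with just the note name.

Cb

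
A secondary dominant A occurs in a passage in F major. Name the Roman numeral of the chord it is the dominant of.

The chord is a major triad on A.
A dominant resolves down a perfect fifth: A → D. In F major, D is scale degree 6, i.e. vi.

vi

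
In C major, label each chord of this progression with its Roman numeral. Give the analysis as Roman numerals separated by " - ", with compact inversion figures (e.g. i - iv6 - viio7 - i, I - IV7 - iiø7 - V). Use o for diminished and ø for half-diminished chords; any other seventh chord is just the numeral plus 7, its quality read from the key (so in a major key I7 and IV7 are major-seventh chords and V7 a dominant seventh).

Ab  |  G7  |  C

Ab is non-diatonic — bVI, a mixture chord from C minor.
G7: dominant seventh chord on G = scale degree 5 → V7.
C has root C, degree 1 in C major, so I.

bVI - V7 - I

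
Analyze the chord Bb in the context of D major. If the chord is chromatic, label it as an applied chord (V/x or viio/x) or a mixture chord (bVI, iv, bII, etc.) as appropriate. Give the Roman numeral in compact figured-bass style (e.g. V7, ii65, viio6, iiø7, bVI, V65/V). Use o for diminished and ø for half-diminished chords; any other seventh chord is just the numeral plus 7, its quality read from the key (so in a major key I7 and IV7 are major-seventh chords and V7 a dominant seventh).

Stacked in thirds the chord is Bb-D-F: a major triad on Bb.
Bb is the lowered sixth degree of D major (diatonic 6 would be B). This is a major triad on the lowered sixth degree, borrowed from the parallel minor.

bVI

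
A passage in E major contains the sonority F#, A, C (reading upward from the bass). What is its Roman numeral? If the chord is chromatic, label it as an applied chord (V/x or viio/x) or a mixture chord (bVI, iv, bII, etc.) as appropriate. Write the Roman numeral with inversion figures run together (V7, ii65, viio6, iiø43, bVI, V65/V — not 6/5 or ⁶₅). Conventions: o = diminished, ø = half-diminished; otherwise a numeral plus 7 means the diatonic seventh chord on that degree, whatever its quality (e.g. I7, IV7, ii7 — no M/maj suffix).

Stacked in thirds the chord is F#-A-C: a diminished triad on F#.
F# is the second degree of E major. This is the diminished supertonic triad, borrowed from the parallel minor.

iio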